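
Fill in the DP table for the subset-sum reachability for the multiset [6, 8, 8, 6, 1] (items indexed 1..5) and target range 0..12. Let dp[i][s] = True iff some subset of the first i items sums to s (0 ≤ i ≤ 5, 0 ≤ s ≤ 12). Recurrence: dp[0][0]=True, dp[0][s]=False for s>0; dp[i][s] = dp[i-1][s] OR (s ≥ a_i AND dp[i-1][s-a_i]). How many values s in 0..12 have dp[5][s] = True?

i\s   0   1   2   3   4   5   6   7   8   9  10  11  12
  0   T   F   F   F   F   F   F   F   F   F   F   F   F
  1   T   F   F   F   F   F   T   F   F   F   F   F   F
  2   T   F   F   F   F   F   T   F   T   F   F   F   F
  3   T   F   F   F   F   F   T   F   T   F   F   F   F
  4   T   F   F   F   F   F   T   F   T   F   F   F   T
  5   T   T   F   F   F   F   T   T   T   T   F   F   T

7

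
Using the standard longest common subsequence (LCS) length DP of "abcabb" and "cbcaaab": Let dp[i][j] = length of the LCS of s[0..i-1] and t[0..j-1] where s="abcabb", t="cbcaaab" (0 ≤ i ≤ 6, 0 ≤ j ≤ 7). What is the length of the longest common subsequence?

4

   ''  c  b  c  a  a  a  b
''  0  0  0  0  0  0  0  0
 a  0  0  0  0  1  1  1  1
 b  0  0  1  1  1  1  1  2
 c  0  1  1  2  2  2  2  2
 a  0  1  1  2  3  3  3  3
 b  0  1  2  2  3  3  3  4
 b  0  1  2  2  3  3  3  4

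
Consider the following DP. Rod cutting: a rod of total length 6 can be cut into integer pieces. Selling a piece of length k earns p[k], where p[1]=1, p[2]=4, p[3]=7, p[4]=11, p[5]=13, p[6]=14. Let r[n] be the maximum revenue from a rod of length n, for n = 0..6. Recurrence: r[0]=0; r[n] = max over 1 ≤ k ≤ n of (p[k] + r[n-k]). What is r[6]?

15

   n    0    1    2    3    4    5    6
r[n]    0    1    4    7   11   13   15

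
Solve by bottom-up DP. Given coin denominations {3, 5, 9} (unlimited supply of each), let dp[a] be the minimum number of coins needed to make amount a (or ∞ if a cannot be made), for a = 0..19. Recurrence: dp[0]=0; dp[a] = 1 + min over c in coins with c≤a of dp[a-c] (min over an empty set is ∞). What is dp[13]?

3

 a  0  1  2  3  4  5  6  7  8  9 10 11 12 13 14 15 16 17 18 19
dp  0  -  -  1  -  1  2  -  2  1  2  3  2  3  2  3  4  3  2  3
(- denotes ∞ / unreachable)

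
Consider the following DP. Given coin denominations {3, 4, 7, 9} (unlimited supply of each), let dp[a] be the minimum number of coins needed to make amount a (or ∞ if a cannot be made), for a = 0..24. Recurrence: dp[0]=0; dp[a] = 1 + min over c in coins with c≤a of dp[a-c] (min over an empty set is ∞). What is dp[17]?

3

 a  0  1  2  3  4  5  6  7  8  9 10 11 12 13 14 15 16 17 18 19 20 21 22 23 24
dp  0  -  -  1  1  -  2  1  2  1  2  2  2  2  2  3  2  3  2  3  3  3  3  3  4
(- denotes ∞ / unreachable)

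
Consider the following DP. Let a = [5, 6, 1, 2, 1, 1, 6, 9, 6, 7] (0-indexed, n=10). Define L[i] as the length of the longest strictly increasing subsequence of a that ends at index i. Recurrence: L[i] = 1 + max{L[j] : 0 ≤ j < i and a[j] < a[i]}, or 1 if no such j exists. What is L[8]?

3

   i    0    1    2    3    4    5    6    7    8    9
a[i]    5    6    1    2    1    1    6    9    6    7
L[i]    1    2    1    2    1    1    3    4    3    4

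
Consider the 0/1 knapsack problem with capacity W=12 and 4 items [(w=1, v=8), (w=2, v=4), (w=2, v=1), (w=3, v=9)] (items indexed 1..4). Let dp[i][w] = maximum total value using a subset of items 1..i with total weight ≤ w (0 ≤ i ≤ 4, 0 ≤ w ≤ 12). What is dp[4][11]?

i\w   0   1   2   3   4   5   6   7   8   9  10  11  12
  0   0   0   0   0   0   0   0   0   0   0   0   0   0
  1   0   8   8   8   8   8   8   8   8   8   8   8   8
  2   0   8   8  12  12  12  12  12  12  12  12  12  12
  3   0   8   8  12  12  13  13  13  13  13  13  13  13
  4   0   8   8  12  17  17  21  21  22  22  22  22  22

22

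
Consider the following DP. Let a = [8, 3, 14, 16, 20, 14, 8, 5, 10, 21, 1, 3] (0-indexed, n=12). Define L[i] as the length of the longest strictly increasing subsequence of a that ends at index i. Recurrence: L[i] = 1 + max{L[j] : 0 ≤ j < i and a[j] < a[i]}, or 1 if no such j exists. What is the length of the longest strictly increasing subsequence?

   i    0    1    2    3    4    5    6    7    8    9   10   11
a[i]    8    3   14   16   20   14    8    5   10   21    1    3
L[i]    1    1    2    3    4    2    2    2    3    5    1    2

5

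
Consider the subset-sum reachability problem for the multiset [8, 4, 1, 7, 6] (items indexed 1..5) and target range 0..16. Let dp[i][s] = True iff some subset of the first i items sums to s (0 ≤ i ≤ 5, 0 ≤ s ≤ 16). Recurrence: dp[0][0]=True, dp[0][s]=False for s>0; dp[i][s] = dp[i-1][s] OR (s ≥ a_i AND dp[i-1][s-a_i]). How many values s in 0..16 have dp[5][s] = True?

15

i\s   0   1   2   3   4   5   6   7   8   9  10  11  12  13  14  15  16
  0   T   F   F   F   F   F   F   F   F   F   F   F   F   F   F   F   F
  1   T   F   F   F   F   F   F   F   T   F   F   F   F   F   F   F   F
  2   T   F   F   F   T   F   F   F   T   F   F   F   T   F   F   F   F
  3   T   T   F   F   T   T   F   F   T   T   F   F   T   T   F   F   F
  4   T   T   F   F   T   T   F   T   T   T   F   T   T   T   F   T   T
  5   T   T   F   F   T   T   T   T   T   T   T   T   T   T   T   T   T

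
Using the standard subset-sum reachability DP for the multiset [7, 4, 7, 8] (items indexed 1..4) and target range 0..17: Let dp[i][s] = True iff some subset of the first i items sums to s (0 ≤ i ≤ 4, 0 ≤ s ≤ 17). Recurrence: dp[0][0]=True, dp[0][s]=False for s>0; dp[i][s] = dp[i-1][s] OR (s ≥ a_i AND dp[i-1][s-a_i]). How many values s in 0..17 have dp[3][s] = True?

5

i\s   0   1   2   3   4   5   6   7   8   9  10  11  12  13  14  15  16  17
  0   T   F   F   F   F   F   F   F   F   F   F   F   F   F   F   F   F   F
  1   T   F   F   F   F   F   F   T   F   F   F   F   F   F   F   F   F   F
  2   T   F   F   F   T   F   F   T   F   F   F   T   F   F   F   F   F   F
  3   T   F   F   F   T   F   F   T   F   F   F   T   F   F   T   F   F   F
  4   T   F   F   F   T   F   F   T   T   F   F   T   T   F   T   T   F   F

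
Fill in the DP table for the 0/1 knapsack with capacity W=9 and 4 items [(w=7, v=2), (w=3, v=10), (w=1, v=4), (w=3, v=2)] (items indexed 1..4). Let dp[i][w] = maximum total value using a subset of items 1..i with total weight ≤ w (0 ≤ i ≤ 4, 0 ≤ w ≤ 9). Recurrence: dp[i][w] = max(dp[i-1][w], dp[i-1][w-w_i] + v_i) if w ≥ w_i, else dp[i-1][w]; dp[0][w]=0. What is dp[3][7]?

14

i\w   0   1   2   3   4   5   6   7   8   9
  0   0   0   0   0   0   0   0   0   0   0
  1   0   0   0   0   0   0   0   2   2   2
  2   0   0   0  10  10  10  10  10  10  10
  3   0   4   4  10  14  14  14  14  14  14
  4   0   4   4  10  14  14  14  16  16  16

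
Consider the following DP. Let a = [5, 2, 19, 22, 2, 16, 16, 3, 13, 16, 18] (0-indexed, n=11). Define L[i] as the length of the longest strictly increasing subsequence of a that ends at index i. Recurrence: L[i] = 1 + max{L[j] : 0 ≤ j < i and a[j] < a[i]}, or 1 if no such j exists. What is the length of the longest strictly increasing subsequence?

   i    0    1    2    3    4    5    6    7    8    9   10
a[i]    5    2   19   22    2   16   16    3   13   16   18
L[i]    1    1    2    3    1    2    2    2    3    4    5

5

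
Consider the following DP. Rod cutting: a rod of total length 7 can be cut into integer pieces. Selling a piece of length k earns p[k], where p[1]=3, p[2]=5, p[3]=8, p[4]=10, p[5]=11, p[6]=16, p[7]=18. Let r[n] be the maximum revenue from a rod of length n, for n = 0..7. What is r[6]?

   n    0    1    2    3    4    5    6    7
r[n]    0    3    6    9   12   15   18   21

18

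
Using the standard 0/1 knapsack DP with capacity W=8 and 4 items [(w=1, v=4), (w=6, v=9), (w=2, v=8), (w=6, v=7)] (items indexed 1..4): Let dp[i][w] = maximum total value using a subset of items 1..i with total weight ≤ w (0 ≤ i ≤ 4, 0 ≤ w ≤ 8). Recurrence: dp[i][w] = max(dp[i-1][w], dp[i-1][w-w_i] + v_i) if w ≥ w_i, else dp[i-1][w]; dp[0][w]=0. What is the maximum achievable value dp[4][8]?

i\w   0   1   2   3   4   5   6   7   8
  0   0   0   0   0   0   0   0   0   0
  1   0   4   4   4   4   4   4   4   4
  2   0   4   4   4   4   4   9  13  13
  3   0   4   8  12  12  12  12  13  17
  4   0   4   8  12  12  12  12  13  17

17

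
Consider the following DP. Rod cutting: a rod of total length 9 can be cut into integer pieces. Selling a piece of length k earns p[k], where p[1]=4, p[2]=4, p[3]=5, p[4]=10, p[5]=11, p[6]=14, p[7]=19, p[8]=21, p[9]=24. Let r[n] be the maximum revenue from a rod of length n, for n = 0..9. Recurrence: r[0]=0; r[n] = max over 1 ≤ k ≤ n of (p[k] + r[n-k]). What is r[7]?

   n    0    1    2    3    4    5    6    7    8    9
r[n]    0    4    8   12   16   20   24   28   32   36

28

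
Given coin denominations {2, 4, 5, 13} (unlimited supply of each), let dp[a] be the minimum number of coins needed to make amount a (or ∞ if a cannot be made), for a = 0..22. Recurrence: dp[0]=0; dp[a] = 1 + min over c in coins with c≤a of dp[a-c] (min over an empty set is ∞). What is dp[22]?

3

 a  0  1  2  3  4  5  6  7  8  9 10 11 12 13 14 15 16 17 18 19 20 21 22
dp  0  -  1  -  1  1  2  2  2  2  2  3  3  1  3  2  4  2  2  3  3  3  3
(- denotes ∞ / unreachable)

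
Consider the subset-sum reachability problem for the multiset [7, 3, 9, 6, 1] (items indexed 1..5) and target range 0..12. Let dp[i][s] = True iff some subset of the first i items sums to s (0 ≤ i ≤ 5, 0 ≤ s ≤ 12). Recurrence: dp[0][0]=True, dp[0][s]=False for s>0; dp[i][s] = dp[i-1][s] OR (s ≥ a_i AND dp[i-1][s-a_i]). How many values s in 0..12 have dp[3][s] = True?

6

i\s   0   1   2   3   4   5   6   7   8   9  10  11  12
  0   T   F   F   F   F   F   F   F   F   F   F   F   F
  1   T   F   F   F   F   F   F   T   F   F   F   F   F
  2   T   F   F   T   F   F   F   T   F   F   T   F   F
  3   T   F   F   T   F   F   F   T   F   T   T   F   T
  4   T   F   F   T   F   F   T   T   F   T   T   F   T
  5   T   T   F   T   T   F   T   T   T   T   T   T   T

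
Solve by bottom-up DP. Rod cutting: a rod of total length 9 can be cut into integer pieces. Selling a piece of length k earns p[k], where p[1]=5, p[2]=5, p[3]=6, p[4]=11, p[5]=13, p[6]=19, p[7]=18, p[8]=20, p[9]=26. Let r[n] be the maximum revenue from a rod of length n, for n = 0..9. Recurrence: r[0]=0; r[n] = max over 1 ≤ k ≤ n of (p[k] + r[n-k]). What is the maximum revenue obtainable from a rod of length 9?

45

   n    0    1    2    3    4    5    6    7    8    9
r[n]    0    5   10   15   20   25   30   35   40   45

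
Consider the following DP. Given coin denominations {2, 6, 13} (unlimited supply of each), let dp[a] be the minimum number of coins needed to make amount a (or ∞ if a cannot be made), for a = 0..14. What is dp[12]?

 a  0  1  2  3  4  5  6  7  8  9 10 11 12 13 14
dp  0  -  1  -  2  -  1  -  2  -  3  -  2  1  3
(- denotes ∞ / unreachable)

2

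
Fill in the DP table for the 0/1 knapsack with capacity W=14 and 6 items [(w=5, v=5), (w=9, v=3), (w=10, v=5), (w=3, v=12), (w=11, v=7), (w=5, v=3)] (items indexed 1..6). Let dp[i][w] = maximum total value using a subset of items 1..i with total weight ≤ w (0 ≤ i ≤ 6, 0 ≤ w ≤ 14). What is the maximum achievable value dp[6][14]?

i\w   0   1   2   3   4   5   6   7   8   9  10  11  12  13  14
  0   0   0   0   0   0   0   0   0   0   0   0   0   0   0   0
  1   0   0   0   0   0   5   5   5   5   5   5   5   5   5   5
  2   0   0   0   0   0   5   5   5   5   5   5   5   5   5   8
  3   0   0   0   0   0   5   5   5   5   5   5   5   5   5   8
  4   0   0   0  12  12  12  12  12  17  17  17  17  17  17  17
  5   0   0   0  12  12  12  12  12  17  17  17  17  17  17  19
  6   0   0   0  12  12  12  12  12  17  17  17  17  17  20  20

20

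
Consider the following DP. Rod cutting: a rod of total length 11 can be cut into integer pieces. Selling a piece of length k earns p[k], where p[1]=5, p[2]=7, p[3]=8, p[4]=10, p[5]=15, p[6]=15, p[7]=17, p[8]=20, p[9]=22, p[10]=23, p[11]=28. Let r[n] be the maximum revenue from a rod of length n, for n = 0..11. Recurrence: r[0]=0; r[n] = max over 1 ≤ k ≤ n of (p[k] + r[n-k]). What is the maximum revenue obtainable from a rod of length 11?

   n    0    1    2    3    4    5    6    7    8    9   10   11
r[n]    0    5   10   15   20   25   30   35   40   45   50   55

55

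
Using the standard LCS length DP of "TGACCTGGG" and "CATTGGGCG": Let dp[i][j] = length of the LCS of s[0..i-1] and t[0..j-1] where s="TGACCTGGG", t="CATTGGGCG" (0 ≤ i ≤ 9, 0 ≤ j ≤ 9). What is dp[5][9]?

3

   ''  C  A  T  T  G  G  G  C  G
''  0  0  0  0  0  0  0  0  0  0
 T  0  0  0  1  1  1  1  1  1  1
 G  0  0  0  1  1  2  2  2  2  2
 A  0  0  1  1  1  2  2  2  2  2
 C  0  1  1  1  1  2  2  2  3  3
 C  0  1  1  1  1  2  2  2  3  3
 T  0  1  1  2  2  2  2  2  3  3
 G  0  1  1  2  2  3  3  3  3  4
 G  0  1  1  2  2  3  4  4  4  4
 G  0  1  1  2  2  3  4  5  5  5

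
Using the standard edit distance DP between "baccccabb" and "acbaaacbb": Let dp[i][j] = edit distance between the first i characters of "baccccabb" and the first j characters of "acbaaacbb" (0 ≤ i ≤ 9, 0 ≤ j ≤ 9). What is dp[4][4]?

3

   ''  a  c  b  a  a  a  c  b  b
''  0  1  2  3  4  5  6  7  8  9
 b  1  1  2  2  3  4  5  6  7  8
 a  2  1  2  3  2  3  4  5  6  7
 c  3  2  1  2  3  3  4  4  5  6
 c  4  3  2  2  3  4  4  4  5  6
 c  5  4  3  3  3  4  5  4  5  6
 c  6  5  4  4  4  4  5  5  5  6
 a  7  6  5  5  4  4  4  5  6  6
 b  8  7  6  5  5  5  5  5  5  6
 b  9  8  7  6  6  6  6  6  5  5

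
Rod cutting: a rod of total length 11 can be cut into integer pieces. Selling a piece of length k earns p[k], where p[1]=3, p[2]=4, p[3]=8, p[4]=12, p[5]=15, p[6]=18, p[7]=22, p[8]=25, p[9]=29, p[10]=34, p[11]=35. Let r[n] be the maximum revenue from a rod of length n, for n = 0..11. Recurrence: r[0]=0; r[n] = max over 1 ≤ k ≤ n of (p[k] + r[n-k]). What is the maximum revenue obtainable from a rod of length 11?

37

   n    0    1    2    3    4    5    6    7    8    9   10   11
r[n]    0    3    6    9   12   15   18   22   25   29   34   37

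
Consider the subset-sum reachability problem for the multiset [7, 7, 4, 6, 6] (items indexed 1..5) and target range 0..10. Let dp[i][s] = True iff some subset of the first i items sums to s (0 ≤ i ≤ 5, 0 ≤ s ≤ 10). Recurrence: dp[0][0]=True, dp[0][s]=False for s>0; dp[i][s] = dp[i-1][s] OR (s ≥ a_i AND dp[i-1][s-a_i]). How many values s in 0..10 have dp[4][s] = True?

i\s   0   1   2   3   4   5   6   7   8   9  10
  0   T   F   F   F   F   F   F   F   F   F   F
  1   T   F   F   F   F   F   F   T   F   F   F
  2   T   F   F   F   F   F   F   T   F   F   F
  3   T   F   F   F   T   F   F   T   F   F   F
  4   T   F   F   F   T   F   T   T   F   F   T
  5   T   F   F   F   T   F   T   T   F   F   T

5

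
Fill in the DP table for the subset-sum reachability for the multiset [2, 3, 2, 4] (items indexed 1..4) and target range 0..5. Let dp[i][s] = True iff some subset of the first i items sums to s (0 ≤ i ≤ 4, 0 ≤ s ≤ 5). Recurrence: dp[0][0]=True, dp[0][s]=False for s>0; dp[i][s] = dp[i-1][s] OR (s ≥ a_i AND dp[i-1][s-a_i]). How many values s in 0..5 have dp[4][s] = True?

5

i\s   0   1   2   3   4   5
  0   T   F   F   F   F   F
  1   T   F   T   F   F   F
  2   T   F   T   T   F   T
  3   T   F   T   T   T   T
  4   T   F   T   T   T   T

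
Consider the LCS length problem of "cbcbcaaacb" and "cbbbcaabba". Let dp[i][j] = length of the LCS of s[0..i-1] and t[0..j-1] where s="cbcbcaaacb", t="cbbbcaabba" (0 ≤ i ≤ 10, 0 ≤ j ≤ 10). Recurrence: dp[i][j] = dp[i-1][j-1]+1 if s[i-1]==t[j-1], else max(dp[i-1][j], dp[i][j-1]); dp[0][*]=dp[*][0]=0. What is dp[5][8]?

   ''  c  b  b  b  c  a  a  b  b  a
''  0  0  0  0  0  0  0  0  0  0  0
 c  0  1  1  1  1  1  1  1  1  1  1
 b  0  1  2  2  2  2  2  2  2  2  2
 c  0  1  2  2  2  3  3  3  3  3  3
 b  0  1  2  3  3  3  3  3  4  4  4
 c  0  1  2  3  3  4  4  4  4  4  4
 a  0  1  2  3  3  4  5  5  5  5  5
 a  0  1  2  3  3  4  5  6  6  6  6
 a  0  1  2  3  3  4  5  6  6  6  7
 c  0  1  2  3  3  4  5  6  6  6  7
 b  0  1  2  3  4  4  5  6  7  7  7

4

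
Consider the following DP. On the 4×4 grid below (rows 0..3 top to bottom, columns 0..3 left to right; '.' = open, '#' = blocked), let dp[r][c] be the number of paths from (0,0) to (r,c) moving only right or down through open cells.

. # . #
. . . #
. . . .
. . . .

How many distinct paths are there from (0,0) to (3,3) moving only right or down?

r\c   0   1   2   3
  0   1   0   0   0
  1   1   1   1   0
  2   1   2   3   3
  3   1   3   6   9

9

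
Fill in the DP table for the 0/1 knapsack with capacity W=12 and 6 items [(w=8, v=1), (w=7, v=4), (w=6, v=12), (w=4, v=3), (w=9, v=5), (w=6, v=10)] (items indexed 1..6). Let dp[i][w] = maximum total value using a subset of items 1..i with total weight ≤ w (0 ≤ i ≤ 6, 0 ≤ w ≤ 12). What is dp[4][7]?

12

i\w   0   1   2   3   4   5   6   7   8   9  10  11  12
  0   0   0   0   0   0   0   0   0   0   0   0   0   0
  1   0   0   0   0   0   0   0   0   1   1   1   1   1
  2   0   0   0   0   0   0   0   4   4   4   4   4   4
  3   0   0   0   0   0   0  12  12  12  12  12  12  12
  4   0   0   0   0   3   3  12  12  12  12  15  15  15
  5   0   0   0   0   3   3  12  12  12  12  15  15  15
  6   0   0   0   0   3   3  12  12  12  12  15  15  22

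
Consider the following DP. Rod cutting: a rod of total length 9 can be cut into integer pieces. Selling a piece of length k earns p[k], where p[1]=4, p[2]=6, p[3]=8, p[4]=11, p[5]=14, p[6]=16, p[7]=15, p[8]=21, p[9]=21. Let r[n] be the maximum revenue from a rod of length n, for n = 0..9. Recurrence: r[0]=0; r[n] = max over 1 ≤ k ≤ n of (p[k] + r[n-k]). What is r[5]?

20

   n    0    1    2    3    4    5    6    7    8    9
r[n]    0    4    8   12   16   20   24   28   32   36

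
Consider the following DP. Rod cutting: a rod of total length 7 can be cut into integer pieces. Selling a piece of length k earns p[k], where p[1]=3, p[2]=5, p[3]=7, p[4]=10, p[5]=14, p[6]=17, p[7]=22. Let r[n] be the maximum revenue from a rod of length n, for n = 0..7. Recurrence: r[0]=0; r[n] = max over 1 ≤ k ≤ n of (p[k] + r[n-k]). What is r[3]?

9

   n    0    1    2    3    4    5    6    7
r[n]    0    3    6    9   12   15   18   22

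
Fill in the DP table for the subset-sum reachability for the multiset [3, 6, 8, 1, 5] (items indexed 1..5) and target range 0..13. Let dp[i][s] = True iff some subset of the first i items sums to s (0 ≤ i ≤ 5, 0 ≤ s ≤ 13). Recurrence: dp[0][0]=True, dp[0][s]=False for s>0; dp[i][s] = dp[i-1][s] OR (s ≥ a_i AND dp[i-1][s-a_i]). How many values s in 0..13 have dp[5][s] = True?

13

i\s   0   1   2   3   4   5   6   7   8   9  10  11  12  13
  0   T   F   F   F   F   F   F   F   F   F   F   F   F   F
  1   T   F   F   T   F   F   F   F   F   F   F   F   F   F
  2   T   F   F   T   F   F   T   F   F   T   F   F   F   F
  3   T   F   F   T   F   F   T   F   T   T   F   T   F   F
  4   T   T   F   T   T   F   T   T   T   T   T   T   T   F
  5   T   T   F   T   T   T   T   T   T   T   T   T   T   T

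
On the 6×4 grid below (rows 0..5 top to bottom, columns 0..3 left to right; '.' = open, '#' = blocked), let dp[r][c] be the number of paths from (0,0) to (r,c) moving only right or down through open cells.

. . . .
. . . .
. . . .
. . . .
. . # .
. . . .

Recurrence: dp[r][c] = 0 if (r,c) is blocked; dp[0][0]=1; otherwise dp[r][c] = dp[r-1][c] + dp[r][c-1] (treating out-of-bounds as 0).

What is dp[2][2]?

r\c   0   1   2   3
  0   1   1   1   1
  1   1   2   3   4
  2   1   3   6  10
  3   1   4  10  20
  4   1   5   0  20
  5   1   6   6  26

6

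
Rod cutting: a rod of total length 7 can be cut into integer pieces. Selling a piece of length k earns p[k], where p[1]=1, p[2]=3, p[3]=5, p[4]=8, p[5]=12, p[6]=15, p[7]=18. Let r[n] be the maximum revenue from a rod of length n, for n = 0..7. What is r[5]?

12

   n    0    1    2    3    4    5    6    7
r[n]    0    1    3    5    8   12   15   18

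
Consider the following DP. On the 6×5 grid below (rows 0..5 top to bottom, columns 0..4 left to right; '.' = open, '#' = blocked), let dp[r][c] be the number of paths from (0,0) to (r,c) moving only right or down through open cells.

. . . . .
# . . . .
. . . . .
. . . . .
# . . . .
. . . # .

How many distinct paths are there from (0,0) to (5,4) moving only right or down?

r\c   0   1   2   3   4
  0   1   1   1   1   1
  1   0   1   2   3   4
  2   0   1   3   6  10
  3   0   1   4  10  20
  4   0   1   5  15  35
  5   0   1   6   0  35

35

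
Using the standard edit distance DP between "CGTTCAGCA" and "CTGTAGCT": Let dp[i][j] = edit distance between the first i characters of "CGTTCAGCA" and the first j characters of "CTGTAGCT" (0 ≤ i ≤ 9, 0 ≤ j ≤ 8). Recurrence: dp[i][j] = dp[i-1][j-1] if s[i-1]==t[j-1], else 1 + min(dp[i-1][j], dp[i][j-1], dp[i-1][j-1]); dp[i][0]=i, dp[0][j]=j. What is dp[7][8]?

   ''  C  T  G  T  A  G  C  T
''  0  1  2  3  4  5  6  7  8
 C  1  0  1  2  3  4  5  6  7
 G  2  1  1  1  2  3  4  5  6
 T  3  2  1  2  1  2  3  4  5
 T  4  3  2  2  2  2  3  4  4
 C  5  4  3  3  3  3  3  3  4
 A  6  5  4  4  4  3  4  4  4
 G  7  6  5  4  5  4  3  4  5
 C  8  7  6  5  5  5  4  3  4
 A  9  8  7  6  6  5  5  4  4

5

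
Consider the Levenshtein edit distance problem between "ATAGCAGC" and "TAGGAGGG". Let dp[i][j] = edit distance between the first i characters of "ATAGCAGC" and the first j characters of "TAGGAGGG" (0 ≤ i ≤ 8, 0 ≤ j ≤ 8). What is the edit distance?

4

   ''  T  A  G  G  A  G  G  G
''  0  1  2  3  4  5  6  7  8
 A  1  1  1  2  3  4  5  6  7
 T  2  1  2  2  3  4  5  6  7
 A  3  2  1  2  3  3  4  5  6
 G  4  3  2  1  2  3  3  4  5
 C  5  4  3  2  2  3  4  4  5
 A  6  5  4  3  3  2  3  4  5
 G  7  6  5  4  3  3  2  3  4
 C  8  7  6  5  4  4  3  3  4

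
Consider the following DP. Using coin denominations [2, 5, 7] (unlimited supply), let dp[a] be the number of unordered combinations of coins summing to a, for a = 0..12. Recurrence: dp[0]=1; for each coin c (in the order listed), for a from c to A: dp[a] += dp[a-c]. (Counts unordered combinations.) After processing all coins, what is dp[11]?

2

after  coin     0     1     2     3     4     5     6     7     8     9    10    11    12
          2     1     0     1     0     1     0     1     0     1     0     1     0     1
          5     1     0     1     0     1     1     1     1     1     1     2     1     2
          7     1     0     1     0     1     1     1     2     1     2     2     2     3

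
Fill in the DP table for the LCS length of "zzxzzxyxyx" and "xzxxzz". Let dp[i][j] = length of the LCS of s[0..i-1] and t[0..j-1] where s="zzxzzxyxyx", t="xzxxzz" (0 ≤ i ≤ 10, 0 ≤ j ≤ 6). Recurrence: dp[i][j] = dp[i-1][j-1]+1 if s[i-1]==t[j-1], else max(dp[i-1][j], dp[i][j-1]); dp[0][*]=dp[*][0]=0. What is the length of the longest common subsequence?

   ''  x  z  x  x  z  z
''  0  0  0  0  0  0  0
 z  0  0  1  1  1  1  1
 z  0  0  1  1  1  2  2
 x  0  1  1  2  2  2  2
 z  0  1  2  2  2  3  3
 z  0  1  2  2  2  3  4
 x  0  1  2  3  3  3  4
 y  0  1  2  3  3  3  4
 x  0  1  2  3  4  4  4
 y  0  1  2  3  4  4  4
 x  0  1  2  3  4  4  4

4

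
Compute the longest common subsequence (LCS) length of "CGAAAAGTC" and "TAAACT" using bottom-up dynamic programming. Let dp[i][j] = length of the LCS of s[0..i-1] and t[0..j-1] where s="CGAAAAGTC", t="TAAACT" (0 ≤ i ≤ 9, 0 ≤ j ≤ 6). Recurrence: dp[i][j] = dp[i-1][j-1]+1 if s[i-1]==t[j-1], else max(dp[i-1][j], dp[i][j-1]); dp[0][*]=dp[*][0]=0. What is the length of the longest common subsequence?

4

   ''  T  A  A  A  C  T
''  0  0  0  0  0  0  0
 C  0  0  0  0  0  1  1
 G  0  0  0  0  0  1  1
 A  0  0  1  1  1  1  1
 A  0  0  1  2  2  2  2
 A  0  0  1  2  3  3  3
 A  0  0  1  2  3  3  3
 G  0  0  1  2  3  3  3
 T  0  1  1  2  3  3  4
 C  0  1  1  2  3  4  4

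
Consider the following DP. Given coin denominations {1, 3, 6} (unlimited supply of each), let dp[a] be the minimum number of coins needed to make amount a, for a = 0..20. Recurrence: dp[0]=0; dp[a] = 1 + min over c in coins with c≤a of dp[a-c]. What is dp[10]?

 a  0  1  2  3  4  5  6  7  8  9 10 11 12 13 14 15 16 17 18 19 20
dp  0  1  2  1  2  3  1  2  3  2  3  4  2  3  4  3  4  5  3  4  5

3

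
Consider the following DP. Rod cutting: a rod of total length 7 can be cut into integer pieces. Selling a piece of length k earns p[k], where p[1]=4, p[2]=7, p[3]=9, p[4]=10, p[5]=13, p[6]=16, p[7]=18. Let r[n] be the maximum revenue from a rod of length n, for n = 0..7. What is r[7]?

   n    0    1    2    3    4    5    6    7
r[n]    0    4    8   12   16   20   24   28

28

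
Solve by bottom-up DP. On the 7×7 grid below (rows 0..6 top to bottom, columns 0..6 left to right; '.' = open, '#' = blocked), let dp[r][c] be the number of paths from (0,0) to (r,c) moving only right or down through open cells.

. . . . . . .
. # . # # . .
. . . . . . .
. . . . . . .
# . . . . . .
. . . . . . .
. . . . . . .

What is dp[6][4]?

70

r\c   0   1   2   3   4   5   6
  0   1   1   1   1   1   1   1
  1   1   0   1   0   0   1   2
  2   1   1   2   2   2   3   5
  3   1   2   4   6   8  11  16
  4   0   2   6  12  20  31  47
  5   0   2   8  20  40  71 118
  6   0   2  10  30  70 141 259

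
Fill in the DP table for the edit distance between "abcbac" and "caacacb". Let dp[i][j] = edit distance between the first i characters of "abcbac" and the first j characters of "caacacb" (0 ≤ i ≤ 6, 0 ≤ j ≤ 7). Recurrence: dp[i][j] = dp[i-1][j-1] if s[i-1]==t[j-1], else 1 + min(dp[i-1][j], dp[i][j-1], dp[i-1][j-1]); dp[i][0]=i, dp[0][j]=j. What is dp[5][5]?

3

   ''  c  a  a  c  a  c  b
''  0  1  2  3  4  5  6  7
 a  1  1  1  2  3  4  5  6
 b  2  2  2  2  3  4  5  5
 c  3  2  3  3  2  3  4  5
 b  4  3  3  4  3  3  4  4
 a  5  4  3  3  4  3  4  5
 c  6  5  4  4  3  4  3  4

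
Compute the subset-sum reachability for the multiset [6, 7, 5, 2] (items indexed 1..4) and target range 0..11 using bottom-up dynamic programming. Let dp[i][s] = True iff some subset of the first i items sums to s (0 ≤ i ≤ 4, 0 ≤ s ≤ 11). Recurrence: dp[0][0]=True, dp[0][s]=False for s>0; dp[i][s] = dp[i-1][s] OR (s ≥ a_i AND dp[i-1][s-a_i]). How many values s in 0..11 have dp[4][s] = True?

8

i\s   0   1   2   3   4   5   6   7   8   9  10  11
  0   T   F   F   F   F   F   F   F   F   F   F   F
  1   T   F   F   F   F   F   T   F   F   F   F   F
  2   T   F   F   F   F   F   T   T   F   F   F   F
  3   T   F   F   F   F   T   T   T   F   F   F   T
  4   T   F   T   F   F   T   T   T   T   T   F   T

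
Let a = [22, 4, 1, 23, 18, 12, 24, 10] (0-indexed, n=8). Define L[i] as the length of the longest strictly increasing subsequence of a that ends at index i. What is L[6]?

   i    0    1    2    3    4    5    6    7
a[i]   22    4    1   23   18   12   24   10
L[i]    1    1    1    2    2    2    3    2

3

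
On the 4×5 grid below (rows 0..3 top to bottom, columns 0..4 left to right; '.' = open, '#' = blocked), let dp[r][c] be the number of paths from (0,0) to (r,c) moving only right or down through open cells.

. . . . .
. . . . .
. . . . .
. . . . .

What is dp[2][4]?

r\c   0   1   2   3   4
  0   1   1   1   1   1
  1   1   2   3   4   5
  2   1   3   6  10  15
  3   1   4  10  20  35

15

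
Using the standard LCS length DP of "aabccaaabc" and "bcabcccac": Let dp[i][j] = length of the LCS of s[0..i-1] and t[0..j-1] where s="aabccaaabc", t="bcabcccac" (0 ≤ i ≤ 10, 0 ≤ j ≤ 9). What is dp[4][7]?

3

   ''  b  c  a  b  c  c  c  a  c
''  0  0  0  0  0  0  0  0  0  0
 a  0  0  0  1  1  1  1  1  1  1
 a  0  0  0  1  1  1  1  1  2  2
 b  0  1  1  1  2  2  2  2  2  2
 c  0  1  2  2  2  3  3  3  3  3
 c  0  1  2  2  2  3  4  4  4  4
 a  0  1  2  3  3  3  4  4  5  5
 a  0  1  2  3  3  3  4  4  5  5
 a  0  1  2  3  3  3  4  4  5  5
 b  0  1  2  3  4  4  4  4  5  5
 c  0  1  2  3  4  5  5  5  5  6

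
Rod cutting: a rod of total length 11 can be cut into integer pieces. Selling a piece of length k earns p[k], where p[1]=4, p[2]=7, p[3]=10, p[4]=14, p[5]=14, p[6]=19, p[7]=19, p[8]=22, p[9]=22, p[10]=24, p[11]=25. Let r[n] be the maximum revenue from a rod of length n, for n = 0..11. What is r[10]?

   n    0    1    2    3    4    5    6    7    8    9   10   11
r[n]    0    4    8   12   16   20   24   28   32   36   40   44

40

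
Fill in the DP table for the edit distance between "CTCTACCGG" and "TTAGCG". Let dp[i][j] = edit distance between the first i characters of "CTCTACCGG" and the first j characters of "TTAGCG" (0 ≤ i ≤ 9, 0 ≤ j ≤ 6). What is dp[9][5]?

5

   ''  T  T  A  G  C  G
''  0  1  2  3  4  5  6
 C  1  1  2  3  4  4  5
 T  2  1  1  2  3  4  5
 C  3  2  2  2  3  3  4
 T  4  3  2  3  3  4  4
 A  5  4  3  2  3  4  5
 C  6  5  4  3  3  3  4
 C  7  6  5  4  4  3  4
 G  8  7  6  5  4  4  3
 G  9  8  7  6  5  5  4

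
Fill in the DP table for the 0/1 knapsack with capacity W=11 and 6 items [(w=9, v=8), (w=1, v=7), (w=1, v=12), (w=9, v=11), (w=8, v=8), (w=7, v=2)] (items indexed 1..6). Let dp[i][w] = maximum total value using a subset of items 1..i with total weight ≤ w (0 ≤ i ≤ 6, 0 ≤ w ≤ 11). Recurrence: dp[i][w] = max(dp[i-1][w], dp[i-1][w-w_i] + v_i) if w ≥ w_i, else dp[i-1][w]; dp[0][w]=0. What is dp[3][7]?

i\w   0   1   2   3   4   5   6   7   8   9  10  11
  0   0   0   0   0   0   0   0   0   0   0   0   0
  1   0   0   0   0   0   0   0   0   0   8   8   8
  2   0   7   7   7   7   7   7   7   7   8  15  15
  3   0  12  19  19  19  19  19  19  19  19  20  27
  4   0  12  19  19  19  19  19  19  19  19  23  30
  5   0  12  19  19  19  19  19  19  19  20  27  30
  6   0  12  19  19  19  19  19  19  19  21  27  30

19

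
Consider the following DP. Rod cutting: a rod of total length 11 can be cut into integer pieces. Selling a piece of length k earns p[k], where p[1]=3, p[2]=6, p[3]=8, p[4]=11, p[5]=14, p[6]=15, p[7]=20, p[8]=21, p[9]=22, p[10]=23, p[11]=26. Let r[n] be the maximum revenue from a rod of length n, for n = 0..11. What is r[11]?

   n    0    1    2    3    4    5    6    7    8    9   10   11
r[n]    0    3    6    9   12   15   18   21   24   27   30   33

33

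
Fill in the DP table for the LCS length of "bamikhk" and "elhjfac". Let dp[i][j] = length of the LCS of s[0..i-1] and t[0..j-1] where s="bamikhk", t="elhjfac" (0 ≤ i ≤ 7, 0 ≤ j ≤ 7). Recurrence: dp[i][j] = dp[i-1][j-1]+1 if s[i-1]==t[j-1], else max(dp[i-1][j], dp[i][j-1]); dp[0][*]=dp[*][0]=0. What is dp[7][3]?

   ''  e  l  h  j  f  a  c
''  0  0  0  0  0  0  0  0
 b  0  0  0  0  0  0  0  0
 a  0  0  0  0  0  0  1  1
 m  0  0  0  0  0  0  1  1
 i  0  0  0  0  0  0  1  1
 k  0  0  0  0  0  0  1  1
 h  0  0  0  1  1  1  1  1
 k  0  0  0  1  1  1  1  1

1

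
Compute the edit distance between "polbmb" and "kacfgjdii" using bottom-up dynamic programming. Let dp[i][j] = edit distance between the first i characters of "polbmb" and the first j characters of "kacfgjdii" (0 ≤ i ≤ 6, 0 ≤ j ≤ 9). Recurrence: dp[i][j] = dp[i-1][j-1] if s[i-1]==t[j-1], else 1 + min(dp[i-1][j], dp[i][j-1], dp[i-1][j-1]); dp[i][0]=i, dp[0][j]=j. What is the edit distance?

9

   ''  k  a  c  f  g  j  d  i  i
''  0  1  2  3  4  5  6  7  8  9
 p  1  1  2  3  4  5  6  7  8  9
 o  2  2  2  3  4  5  6  7  8  9
 l  3  3  3  3  4  5  6  7  8  9
 b  4  4  4  4  4  5  6  7  8  9
 m  5  5  5  5  5  5  6  7  8  9
 b  6  6  6  6  6  6  6  7  8  9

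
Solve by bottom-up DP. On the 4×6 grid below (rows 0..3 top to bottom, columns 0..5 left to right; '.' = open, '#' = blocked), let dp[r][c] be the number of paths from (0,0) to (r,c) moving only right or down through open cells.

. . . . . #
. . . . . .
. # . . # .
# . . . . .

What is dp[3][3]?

r\c   0   1   2   3   4   5
  0   1   1   1   1   1   0
  1   1   2   3   4   5   5
  2   1   0   3   7   0   5
  3   0   0   3  10  10  15

10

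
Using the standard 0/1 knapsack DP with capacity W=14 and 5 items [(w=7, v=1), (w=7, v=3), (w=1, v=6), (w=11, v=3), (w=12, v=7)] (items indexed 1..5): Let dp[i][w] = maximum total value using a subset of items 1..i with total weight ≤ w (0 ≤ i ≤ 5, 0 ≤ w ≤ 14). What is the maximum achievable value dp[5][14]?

i\w   0   1   2   3   4   5   6   7   8   9  10  11  12  13  14
  0   0   0   0   0   0   0   0   0   0   0   0   0   0   0   0
  1   0   0   0   0   0   0   0   1   1   1   1   1   1   1   1
  2   0   0   0   0   0   0   0   3   3   3   3   3   3   3   4
  3   0   6   6   6   6   6   6   6   9   9   9   9   9   9   9
  4   0   6   6   6   6   6   6   6   9   9   9   9   9   9   9
  5   0   6   6   6   6   6   6   6   9   9   9   9   9  13  13

13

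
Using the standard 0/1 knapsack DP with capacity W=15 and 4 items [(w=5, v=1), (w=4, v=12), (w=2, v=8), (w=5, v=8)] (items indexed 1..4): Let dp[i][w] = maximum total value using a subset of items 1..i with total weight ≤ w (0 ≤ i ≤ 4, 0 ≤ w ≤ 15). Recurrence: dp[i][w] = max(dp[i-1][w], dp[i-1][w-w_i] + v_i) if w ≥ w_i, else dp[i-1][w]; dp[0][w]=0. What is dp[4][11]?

28

i\w   0   1   2   3   4   5   6   7   8   9  10  11  12  13  14  15
  0   0   0   0   0   0   0   0   0   0   0   0   0   0   0   0   0
  1   0   0   0   0   0   1   1   1   1   1   1   1   1   1   1   1
  2   0   0   0   0  12  12  12  12  12  13  13  13  13  13  13  13
  3   0   0   8   8  12  12  20  20  20  20  20  21  21  21  21  21
  4   0   0   8   8  12  12  20  20  20  20  20  28  28  28  28  28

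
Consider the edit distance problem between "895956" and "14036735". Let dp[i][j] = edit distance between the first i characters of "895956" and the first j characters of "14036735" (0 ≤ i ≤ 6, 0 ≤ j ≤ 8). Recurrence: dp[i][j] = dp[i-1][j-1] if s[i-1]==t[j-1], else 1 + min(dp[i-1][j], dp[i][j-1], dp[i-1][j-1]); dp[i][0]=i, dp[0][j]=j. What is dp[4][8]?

8

   ''  1  4  0  3  6  7  3  5
''  0  1  2  3  4  5  6  7  8
 8  1  1  2  3  4  5  6  7  8
 9  2  2  2  3  4  5  6  7  8
 5  3  3  3  3  4  5  6  7  7
 9  4  4  4  4  4  5  6  7  8
 5  5  5  5  5  5  5  6  7  7
 6  6  6  6  6  6  5  6  7  8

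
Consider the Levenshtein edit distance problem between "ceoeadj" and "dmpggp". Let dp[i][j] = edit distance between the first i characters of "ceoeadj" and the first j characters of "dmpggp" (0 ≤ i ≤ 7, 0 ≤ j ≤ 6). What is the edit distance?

7

   ''  d  m  p  g  g  p
''  0  1  2  3  4  5  6
 c  1  1  2  3  4  5  6
 e  2  2  2  3  4  5  6
 o  3  3  3  3  4  5  6
 e  4  4  4  4  4  5  6
 a  5  5  5  5  5  5  6
 d  6  5  6  6  6  6  6
 j  7  6  6  7  7  7  7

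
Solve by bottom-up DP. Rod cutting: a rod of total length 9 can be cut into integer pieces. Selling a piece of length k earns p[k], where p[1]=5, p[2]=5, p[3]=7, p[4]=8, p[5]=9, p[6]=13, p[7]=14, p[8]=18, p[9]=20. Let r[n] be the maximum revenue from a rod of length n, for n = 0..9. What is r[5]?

25

   n    0    1    2    3    4    5    6    7    8    9
r[n]    0    5   10   15   20   25   30   35   40   45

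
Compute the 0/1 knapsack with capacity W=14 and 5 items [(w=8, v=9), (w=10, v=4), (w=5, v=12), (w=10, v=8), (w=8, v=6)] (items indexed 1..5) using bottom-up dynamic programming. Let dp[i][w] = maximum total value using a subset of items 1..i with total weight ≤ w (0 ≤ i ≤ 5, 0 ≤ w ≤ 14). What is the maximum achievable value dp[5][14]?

i\w   0   1   2   3   4   5   6   7   8   9  10  11  12  13  14
  0   0   0   0   0   0   0   0   0   0   0   0   0   0   0   0
  1   0   0   0   0   0   0   0   0   9   9   9   9   9   9   9
  2   0   0   0   0   0   0   0   0   9   9   9   9   9   9   9
  3   0   0   0   0   0  12  12  12  12  12  12  12  12  21  21
  4   0   0   0   0   0  12  12  12  12  12  12  12  12  21  21
  5   0   0   0   0   0  12  12  12  12  12  12  12  12  21  21

21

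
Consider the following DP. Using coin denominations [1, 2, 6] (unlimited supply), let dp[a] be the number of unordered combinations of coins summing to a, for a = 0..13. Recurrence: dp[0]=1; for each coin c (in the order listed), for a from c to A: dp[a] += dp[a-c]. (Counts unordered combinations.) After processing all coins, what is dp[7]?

after  coin     0     1     2     3     4     5     6     7     8     9    10    11    12    13
          1     1     1     1     1     1     1     1     1     1     1     1     1     1     1
          2     1     1     2     2     3     3     4     4     5     5     6     6     7     7
          6     1     1     2     2     3     3     5     5     7     7     9     9    12    12

5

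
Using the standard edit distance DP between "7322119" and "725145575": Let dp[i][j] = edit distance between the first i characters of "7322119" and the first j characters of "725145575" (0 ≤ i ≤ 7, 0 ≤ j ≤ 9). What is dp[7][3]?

   ''  7  2  5  1  4  5  5  7  5
''  0  1  2  3  4  5  6  7  8  9
 7  1  0  1  2  3  4  5  6  7  8
 3  2  1  1  2  3  4  5  6  7  8
 2  3  2  1  2  3  4  5  6  7  8
 2  4  3  2  2  3  4  5  6  7  8
 1  5  4  3  3  2  3  4  5  6  7
 1  6  5  4  4  3  3  4  5  6  7
 9  7  6  5  5  4  4  4  5  6  7

5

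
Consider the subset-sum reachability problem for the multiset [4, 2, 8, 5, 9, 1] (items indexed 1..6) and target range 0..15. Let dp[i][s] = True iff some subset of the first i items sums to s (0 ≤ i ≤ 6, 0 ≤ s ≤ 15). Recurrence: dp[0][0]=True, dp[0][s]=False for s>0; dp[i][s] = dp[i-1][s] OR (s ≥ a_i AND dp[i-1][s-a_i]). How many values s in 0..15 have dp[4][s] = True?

i\s   0   1   2   3   4   5   6   7   8   9  10  11  12  13  14  15
  0   T   F   F   F   F   F   F   F   F   F   F   F   F   F   F   F
  1   T   F   F   F   T   F   F   F   F   F   F   F   F   F   F   F
  2   T   F   T   F   T   F   T   F   F   F   F   F   F   F   F   F
  3   T   F   T   F   T   F   T   F   T   F   T   F   T   F   T   F
  4   T   F   T   F   T   T   T   T   T   T   T   T   T   T   T   T
  5   T   F   T   F   T   T   T   T   T   T   T   T   T   T   T   T
  6   T   T   T   T   T   T   T   T   T   T   T   T   T   T   T   T

14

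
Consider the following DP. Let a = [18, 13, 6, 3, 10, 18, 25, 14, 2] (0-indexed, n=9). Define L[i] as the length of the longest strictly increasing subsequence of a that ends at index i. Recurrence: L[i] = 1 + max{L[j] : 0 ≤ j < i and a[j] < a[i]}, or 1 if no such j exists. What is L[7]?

   i    0    1    2    3    4    5    6    7    8
a[i]   18   13    6    3   10   18   25   14    2
L[i]    1    1    1    1    2    3    4    3    1

3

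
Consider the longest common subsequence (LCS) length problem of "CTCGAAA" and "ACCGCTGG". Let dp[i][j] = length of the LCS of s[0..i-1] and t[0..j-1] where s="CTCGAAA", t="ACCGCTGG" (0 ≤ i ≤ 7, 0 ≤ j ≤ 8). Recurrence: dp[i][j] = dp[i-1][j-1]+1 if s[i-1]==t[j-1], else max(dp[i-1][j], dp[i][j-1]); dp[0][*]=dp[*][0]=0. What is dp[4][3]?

   ''  A  C  C  G  C  T  G  G
''  0  0  0  0  0  0  0  0  0
 C  0  0  1  1  1  1  1  1  1
 T  0  0  1  1  1  1  2  2  2
 C  0  0  1  2  2  2  2  2  2
 G  0  0  1  2  3  3  3  3  3
 A  0  1  1  2  3  3  3  3  3
 A  0  1  1  2  3  3  3  3  3
 A  0  1  1  2  3  3  3  3  3

2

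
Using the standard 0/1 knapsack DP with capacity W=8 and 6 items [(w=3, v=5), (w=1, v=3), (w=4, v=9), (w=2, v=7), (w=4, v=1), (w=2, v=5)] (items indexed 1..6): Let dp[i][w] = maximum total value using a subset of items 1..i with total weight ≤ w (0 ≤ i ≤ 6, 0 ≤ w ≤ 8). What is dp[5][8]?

i\w   0   1   2   3   4   5   6   7   8
  0   0   0   0   0   0   0   0   0   0
  1   0   0   0   5   5   5   5   5   5
  2   0   3   3   5   8   8   8   8   8
  3   0   3   3   5   9  12  12  14  17
  4   0   3   7  10  10  12  16  19  19
  5   0   3   7  10  10  12  16  19  19
  6   0   3   7  10  12  15  16  19  21

19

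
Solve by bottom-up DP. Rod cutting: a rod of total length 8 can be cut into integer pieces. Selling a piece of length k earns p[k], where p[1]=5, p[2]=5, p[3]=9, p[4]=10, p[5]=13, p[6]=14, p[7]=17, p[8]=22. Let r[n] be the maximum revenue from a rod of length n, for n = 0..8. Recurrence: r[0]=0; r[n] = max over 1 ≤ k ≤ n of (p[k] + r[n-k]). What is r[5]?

25

   n    0    1    2    3    4    5    6    7    8
r[n]    0    5   10   15   20   25   30   35   40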